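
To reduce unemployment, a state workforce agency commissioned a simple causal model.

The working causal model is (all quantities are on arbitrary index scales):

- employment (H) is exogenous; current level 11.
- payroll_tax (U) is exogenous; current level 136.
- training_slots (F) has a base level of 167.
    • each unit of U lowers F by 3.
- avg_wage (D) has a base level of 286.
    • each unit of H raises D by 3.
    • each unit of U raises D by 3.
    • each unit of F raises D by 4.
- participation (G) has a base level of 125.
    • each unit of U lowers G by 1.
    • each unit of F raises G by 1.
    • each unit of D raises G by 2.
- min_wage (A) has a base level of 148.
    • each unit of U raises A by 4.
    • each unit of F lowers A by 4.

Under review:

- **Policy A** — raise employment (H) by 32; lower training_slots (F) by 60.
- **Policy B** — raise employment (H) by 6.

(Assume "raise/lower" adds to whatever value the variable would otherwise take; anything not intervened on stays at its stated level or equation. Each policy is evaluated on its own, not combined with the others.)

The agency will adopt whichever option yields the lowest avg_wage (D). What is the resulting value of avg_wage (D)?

Policy A (H + 32, F − 60):
  H = 11 + 32 = 43
  U = 136
  F = 167 − 3·136 (−60 from intervention) = -301
  D = 286 + 3·43 + 3·136 + 4·(-301) = -381
Policy B (H + 6):
  H = 11 + 6 = 17
  U = 136
  F = 167 − 3·136 = -241
  D = 286 + 3·17 + 3·136 + 4·(-241) = -219
Comparing — Policy A: D=-381, Policy B: D=-219. Lowest is -381 (Policy A).

-381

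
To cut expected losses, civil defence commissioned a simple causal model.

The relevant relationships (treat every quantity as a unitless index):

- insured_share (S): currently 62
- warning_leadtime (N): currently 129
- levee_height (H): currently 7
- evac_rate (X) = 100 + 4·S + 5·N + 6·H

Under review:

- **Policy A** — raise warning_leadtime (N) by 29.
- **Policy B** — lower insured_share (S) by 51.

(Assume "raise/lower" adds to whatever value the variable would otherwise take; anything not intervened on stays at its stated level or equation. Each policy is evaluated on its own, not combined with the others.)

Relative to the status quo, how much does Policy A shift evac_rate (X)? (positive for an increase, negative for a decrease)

Baseline:
  S = 62
  N = 129
  H = 7
  X = 100 + 4·62 + 5·129 + 6·7 = 1035
Policy A (N + 29):
  S = 62
  N = 129 + 29 = 158
  H = 7
  X = 100 + 4·62 + 5·158 + 6·7 = 1180
Change in X: 1180 − 1035 = 145

145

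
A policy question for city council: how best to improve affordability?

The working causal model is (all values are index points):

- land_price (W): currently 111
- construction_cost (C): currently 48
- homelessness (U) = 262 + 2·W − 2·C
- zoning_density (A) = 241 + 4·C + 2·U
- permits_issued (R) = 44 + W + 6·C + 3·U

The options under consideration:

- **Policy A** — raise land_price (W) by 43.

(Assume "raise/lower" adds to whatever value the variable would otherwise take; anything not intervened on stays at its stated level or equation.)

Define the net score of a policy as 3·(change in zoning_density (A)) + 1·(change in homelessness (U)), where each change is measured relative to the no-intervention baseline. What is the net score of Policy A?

602

Baseline:
  W = 111
  C = 48
  U = 262 + 2·111 − 2·48 = 388
  A = 241 + 4·48 + 2·388 = 1209
Policy A (W + 43):
  W = 111 + 43 = 154
  C = 48
  U = 262 + 2·154 − 2·48 = 474
  A = 241 + 4·48 + 2·474 = 1381
ΔA = 1381 − 1209 = 172; ΔU = 474 − 388 = 86
Score = 3·172 + 1·86 = 602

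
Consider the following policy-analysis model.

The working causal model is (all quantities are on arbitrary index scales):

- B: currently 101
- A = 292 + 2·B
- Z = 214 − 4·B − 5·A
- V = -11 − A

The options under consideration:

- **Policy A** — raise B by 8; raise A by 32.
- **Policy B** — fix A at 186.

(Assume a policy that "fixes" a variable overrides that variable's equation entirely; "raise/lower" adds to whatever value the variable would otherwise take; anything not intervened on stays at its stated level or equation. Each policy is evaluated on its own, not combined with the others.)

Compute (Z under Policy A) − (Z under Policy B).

Policy A (B + 8, A + 32):
  B = 101 + 8 = 109
  A = 292 + 2·109 (+32 from intervention) = 542
  Z = 214 − 4·109 − 5·542 = -2932
Policy B (A := 186):
  B = 101
  A = 186
  Z = 214 − 4·101 − 5·186 = -1120
Z: -2932 − (-1120) = -1812

-1812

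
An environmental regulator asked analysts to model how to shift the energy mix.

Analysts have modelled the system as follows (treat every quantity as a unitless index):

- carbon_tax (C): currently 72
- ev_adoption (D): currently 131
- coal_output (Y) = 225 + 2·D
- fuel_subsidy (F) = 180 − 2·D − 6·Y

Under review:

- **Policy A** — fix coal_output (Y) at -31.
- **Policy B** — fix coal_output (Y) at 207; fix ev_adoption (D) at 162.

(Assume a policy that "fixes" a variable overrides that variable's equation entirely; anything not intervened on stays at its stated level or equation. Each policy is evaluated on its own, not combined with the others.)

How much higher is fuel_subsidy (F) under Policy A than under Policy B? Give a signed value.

Policy A (Y := -31):
  D = 131
  Y = -31
  F = 180 − 2·131 − 6·(-31) = 104
Policy B (Y := 207, D := 162):
  D = 162
  Y = 207
  F = 180 − 2·162 − 6·207 = -1386
F: 104 − (-1386) = 1490

1490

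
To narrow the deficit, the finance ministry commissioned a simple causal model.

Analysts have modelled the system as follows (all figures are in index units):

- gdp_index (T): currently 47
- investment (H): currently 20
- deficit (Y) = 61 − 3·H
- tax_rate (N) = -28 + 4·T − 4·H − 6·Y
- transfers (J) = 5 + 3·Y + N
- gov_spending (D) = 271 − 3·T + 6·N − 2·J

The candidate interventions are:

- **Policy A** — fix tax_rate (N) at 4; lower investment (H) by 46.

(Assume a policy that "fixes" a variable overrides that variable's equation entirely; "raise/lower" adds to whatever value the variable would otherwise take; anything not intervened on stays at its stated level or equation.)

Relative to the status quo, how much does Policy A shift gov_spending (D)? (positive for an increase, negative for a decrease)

Baseline:
  T = 47
  H = 20
  Y = 61 − 3·20 = 1
  N = -28 + 4·47 − 4·20 − 6·1 = 74
  J = 5 + 3·1 + 74 = 82
  D = 271 − 3·47 + 6·74 − 2·82 = 410
Policy A (N := 4, H − 46):
  T = 47
  H = 20 − 46 = -26
  Y = 61 − 3·(-26) = 139
  N = 4
  J = 5 + 3·139 + 4 = 426
  D = 271 − 3·47 + 6·4 − 2·426 = -698
Change in D: -698 − 410 = -1108

-1108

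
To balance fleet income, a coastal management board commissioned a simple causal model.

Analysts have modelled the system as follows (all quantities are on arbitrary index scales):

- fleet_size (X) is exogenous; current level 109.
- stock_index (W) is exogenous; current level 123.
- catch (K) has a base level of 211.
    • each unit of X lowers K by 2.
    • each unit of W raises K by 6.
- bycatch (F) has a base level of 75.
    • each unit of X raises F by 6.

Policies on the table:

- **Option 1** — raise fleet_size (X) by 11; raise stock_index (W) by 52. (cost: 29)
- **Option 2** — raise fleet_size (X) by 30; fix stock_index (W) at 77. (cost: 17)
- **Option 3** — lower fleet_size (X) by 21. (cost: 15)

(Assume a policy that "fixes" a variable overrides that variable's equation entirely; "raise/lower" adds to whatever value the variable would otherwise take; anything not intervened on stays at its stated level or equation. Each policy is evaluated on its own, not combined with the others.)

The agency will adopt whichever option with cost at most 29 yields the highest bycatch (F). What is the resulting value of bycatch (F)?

909

Option 1 (X + 11, W + 52):
  X = 109 + 11 = 120
  F = 75 + 6·120 = 795
Option 2 (X + 30, W := 77):
  X = 109 + 30 = 139
  F = 75 + 6·139 = 909
Option 3 (X − 21):
  X = 109 − 21 = 88
  F = 75 + 6·88 = 603
Comparing — Option 1: F=795, Option 2: F=909, Option 3: F=603. Highest is 909 (Option 2).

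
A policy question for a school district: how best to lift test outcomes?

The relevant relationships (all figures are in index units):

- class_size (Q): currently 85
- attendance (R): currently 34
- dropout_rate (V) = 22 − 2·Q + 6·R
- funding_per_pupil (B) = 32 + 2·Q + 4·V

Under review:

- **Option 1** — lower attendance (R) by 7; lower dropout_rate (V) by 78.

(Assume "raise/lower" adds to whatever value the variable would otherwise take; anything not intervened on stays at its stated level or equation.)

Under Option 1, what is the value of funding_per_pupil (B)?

-54

Option 1 (R − 7, V − 78):
  Q = 85
  R = 34 − 7 = 27
  V = 22 − 2·85 + 6·27 (−78 from intervention) = -64
  B = 32 + 2·85 + 4·(-64) = -54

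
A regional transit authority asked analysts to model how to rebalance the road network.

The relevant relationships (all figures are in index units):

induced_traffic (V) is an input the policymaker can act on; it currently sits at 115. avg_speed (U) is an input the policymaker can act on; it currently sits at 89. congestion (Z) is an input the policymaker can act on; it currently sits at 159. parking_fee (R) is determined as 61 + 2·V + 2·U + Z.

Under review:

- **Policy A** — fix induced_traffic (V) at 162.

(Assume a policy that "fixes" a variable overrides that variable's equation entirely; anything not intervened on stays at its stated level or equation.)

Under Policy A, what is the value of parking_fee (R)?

722

Policy A (V := 162):
  V = 162
  U = 89
  Z = 159
  R = 61 + 2·162 + 2·89 + 159 = 722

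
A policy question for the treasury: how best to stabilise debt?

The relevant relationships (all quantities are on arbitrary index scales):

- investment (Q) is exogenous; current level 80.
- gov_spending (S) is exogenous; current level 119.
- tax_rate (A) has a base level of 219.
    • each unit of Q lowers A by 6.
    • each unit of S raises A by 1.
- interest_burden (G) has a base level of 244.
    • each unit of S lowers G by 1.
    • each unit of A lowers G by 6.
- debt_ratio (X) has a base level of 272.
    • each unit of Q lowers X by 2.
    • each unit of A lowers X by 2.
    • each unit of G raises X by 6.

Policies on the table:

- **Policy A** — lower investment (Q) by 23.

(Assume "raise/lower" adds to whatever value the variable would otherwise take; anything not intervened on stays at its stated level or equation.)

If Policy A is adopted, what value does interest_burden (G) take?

Policy A (Q − 23):
  Q = 80 − 23 = 57
  S = 119
  A = 219 − 6·57 + 119 = -4
  G = 244 − 119 − 6·(-4) = 149

149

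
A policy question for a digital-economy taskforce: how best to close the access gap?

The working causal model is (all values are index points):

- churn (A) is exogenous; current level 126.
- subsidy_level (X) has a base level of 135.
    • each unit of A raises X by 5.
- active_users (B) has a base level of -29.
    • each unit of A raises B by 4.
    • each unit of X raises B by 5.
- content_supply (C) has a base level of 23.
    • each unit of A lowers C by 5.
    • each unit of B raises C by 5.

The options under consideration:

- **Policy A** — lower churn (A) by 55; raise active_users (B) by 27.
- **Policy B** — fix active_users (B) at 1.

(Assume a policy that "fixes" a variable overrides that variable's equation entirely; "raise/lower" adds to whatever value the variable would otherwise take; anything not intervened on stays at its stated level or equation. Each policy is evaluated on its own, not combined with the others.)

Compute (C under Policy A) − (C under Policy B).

13930

Policy A (A − 55, B + 27):
  A = 126 − 55 = 71
  X = 135 + 5·71 = 490
  B = -29 + 4·71 + 5·490 (+27 from intervention) = 2732
  C = 23 − 5·71 + 5·2732 = 13328
Policy B (B := 1):
  A = 126
  X = 135 + 5·126 = 765
  B = 1
  C = 23 − 5·126 + 5·1 = -602
C: 13328 − (-602) = 13930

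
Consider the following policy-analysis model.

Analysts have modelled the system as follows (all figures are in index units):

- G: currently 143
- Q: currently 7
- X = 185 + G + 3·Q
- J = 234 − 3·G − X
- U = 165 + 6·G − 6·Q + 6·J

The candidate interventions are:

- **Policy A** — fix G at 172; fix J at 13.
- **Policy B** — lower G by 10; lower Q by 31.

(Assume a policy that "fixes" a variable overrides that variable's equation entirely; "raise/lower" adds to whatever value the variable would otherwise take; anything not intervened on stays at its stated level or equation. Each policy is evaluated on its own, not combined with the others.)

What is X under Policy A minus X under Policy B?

132

Policy A (G := 172, J := 13):
  G = 172
  Q = 7
  X = 185 + 172 + 3·7 = 378
Policy B (G − 10, Q − 31):
  G = 143 − 10 = 133
  Q = 7 − 31 = -24
  X = 185 + 133 + 3·(-24) = 246
X: 378 − 246 = 132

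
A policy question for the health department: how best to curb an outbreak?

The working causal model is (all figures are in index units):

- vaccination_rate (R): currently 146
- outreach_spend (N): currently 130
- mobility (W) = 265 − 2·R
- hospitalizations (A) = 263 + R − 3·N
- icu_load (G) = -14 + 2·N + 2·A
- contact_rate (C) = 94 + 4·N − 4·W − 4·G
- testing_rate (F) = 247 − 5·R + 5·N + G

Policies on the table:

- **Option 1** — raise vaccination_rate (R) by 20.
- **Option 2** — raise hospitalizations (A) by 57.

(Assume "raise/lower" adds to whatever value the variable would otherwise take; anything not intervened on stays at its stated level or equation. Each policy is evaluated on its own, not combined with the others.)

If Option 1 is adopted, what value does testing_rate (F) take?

391

Option 1 (R + 20):
  R = 146 + 20 = 166
  N = 130
  A = 263 + 166 − 3·130 = 39
  G = -14 + 2·130 + 2·39 = 324
  F = 247 − 5·166 + 5·130 + 324 = 391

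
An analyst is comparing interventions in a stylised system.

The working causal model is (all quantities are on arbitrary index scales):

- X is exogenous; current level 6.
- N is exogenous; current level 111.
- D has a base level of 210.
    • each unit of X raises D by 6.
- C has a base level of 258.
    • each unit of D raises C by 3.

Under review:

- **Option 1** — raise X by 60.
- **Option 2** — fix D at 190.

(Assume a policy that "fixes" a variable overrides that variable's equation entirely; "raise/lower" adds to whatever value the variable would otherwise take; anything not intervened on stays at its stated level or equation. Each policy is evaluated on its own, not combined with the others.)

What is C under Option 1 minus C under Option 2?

1248

Option 1 (X + 60):
  X = 6 + 60 = 66
  D = 210 + 6·66 = 606
  C = 258 + 3·606 = 2076
Option 2 (D := 190):
  X = 6
  D = 190
  C = 258 + 3·190 = 828
C: 2076 − 828 = 1248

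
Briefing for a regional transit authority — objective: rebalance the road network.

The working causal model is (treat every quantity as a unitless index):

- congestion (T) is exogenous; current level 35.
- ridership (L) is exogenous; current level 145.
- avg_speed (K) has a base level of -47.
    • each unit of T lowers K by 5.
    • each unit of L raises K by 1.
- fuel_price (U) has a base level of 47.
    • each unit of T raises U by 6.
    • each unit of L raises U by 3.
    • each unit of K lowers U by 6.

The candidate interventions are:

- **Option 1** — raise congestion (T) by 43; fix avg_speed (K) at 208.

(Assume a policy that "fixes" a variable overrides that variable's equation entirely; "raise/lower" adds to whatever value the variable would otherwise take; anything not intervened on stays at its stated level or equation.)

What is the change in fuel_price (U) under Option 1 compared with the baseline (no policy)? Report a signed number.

Baseline:
  T = 35
  L = 145
  K = -47 − 5·35 + 145 = -77
  U = 47 + 6·35 + 3·145 − 6·(-77) = 1154
Option 1 (T + 43, K := 208):
  T = 35 + 43 = 78
  L = 145
  K = 208
  U = 47 + 6·78 + 3·145 − 6·208 = -298
Change in U: -298 − 1154 = -1452

-1452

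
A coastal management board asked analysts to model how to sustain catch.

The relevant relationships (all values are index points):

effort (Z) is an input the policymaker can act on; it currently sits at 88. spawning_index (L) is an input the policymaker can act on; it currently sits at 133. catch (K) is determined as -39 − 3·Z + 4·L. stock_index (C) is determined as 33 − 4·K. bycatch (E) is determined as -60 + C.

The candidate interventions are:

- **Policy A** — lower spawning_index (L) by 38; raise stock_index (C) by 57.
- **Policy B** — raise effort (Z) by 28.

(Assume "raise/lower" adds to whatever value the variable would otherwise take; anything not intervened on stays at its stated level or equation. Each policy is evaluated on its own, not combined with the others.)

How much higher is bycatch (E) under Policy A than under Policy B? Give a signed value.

329

Policy A (L − 38, C + 57):
  Z = 88
  L = 133 − 38 = 95
  K = -39 − 3·88 + 4·95 = 77
  C = 33 − 4·77 (+57 from intervention) = -218
  E = -60 + (-218) = -278
Policy B (Z + 28):
  Z = 88 + 28 = 116
  L = 133
  K = -39 − 3·116 + 4·133 = 145
  C = 33 − 4·145 = -547
  E = -60 + (-547) = -607
E: -278 − (-607) = 329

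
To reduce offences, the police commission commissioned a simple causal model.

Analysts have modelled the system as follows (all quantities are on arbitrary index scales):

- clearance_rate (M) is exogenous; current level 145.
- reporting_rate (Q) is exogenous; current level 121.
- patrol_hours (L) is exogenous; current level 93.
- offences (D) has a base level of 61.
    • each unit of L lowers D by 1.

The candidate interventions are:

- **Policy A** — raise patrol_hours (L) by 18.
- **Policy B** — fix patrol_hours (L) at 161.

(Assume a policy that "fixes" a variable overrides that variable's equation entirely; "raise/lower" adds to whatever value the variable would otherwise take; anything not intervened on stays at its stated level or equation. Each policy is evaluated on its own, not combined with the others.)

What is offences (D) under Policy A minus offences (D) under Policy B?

Policy A (L + 18):
  L = 93 + 18 = 111
  D = 61 − 111 = -50
Policy B (L := 161):
  L = 161
  D = 61 − 161 = -100
D: -50 − (-100) = 50

50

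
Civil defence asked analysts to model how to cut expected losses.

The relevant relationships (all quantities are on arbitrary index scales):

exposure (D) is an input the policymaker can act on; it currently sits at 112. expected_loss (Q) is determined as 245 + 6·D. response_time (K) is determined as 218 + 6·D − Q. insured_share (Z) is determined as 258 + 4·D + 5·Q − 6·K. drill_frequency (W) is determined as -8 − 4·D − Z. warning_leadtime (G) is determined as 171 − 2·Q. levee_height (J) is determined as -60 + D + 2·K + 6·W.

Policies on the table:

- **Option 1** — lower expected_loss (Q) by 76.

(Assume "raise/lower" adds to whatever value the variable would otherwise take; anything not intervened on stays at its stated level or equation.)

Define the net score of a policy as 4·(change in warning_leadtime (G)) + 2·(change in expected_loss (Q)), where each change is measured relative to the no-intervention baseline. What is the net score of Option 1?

456

Baseline:
  D = 112
  Q = 245 + 6·112 = 917
  G = 171 − 2·917 = -1663
Option 1 (Q − 76):
  D = 112
  Q = 245 + 6·112 (−76 from intervention) = 841
  G = 171 − 2·841 = -1511
ΔG = -1511 − (-1663) = 152; ΔQ = 841 − 917 = -76
Score = 4·152 + 2·(-76) = 456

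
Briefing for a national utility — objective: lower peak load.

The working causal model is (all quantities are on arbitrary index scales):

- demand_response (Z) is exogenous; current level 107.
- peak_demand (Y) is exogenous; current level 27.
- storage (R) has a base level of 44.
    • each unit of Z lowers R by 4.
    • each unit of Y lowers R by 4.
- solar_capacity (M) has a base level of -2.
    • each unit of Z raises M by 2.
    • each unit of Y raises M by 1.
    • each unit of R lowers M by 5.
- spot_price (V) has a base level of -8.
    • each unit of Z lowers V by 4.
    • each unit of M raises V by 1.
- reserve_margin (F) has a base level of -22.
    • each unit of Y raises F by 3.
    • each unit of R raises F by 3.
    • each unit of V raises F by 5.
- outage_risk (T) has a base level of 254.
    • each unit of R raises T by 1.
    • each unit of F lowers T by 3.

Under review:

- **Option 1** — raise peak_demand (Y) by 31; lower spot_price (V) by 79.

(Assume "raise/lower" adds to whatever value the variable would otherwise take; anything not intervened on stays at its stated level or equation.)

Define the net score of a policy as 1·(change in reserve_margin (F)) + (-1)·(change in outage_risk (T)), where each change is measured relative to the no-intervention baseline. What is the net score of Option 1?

10448

Baseline:
  Z = 107
  Y = 27
  R = 44 − 4·107 − 4·27 = -492
  M = -2 + 2·107 + 27 − 5·(-492) = 2699
  V = -8 − 4·107 + 2699 = 2263
  F = -22 + 3·27 + 3·(-492) + 5·2263 = 9898
  T = 254 + (-492) − 3·9898 = -29932
Option 1 (Y + 31, V − 79):
  Z = 107
  Y = 27 + 31 = 58
  R = 44 − 4·107 − 4·58 = -616
  M = -2 + 2·107 + 58 − 5·(-616) = 3350
  V = -8 − 4·107 + 3350 (−79 from intervention) = 2835
  F = -22 + 3·58 + 3·(-616) + 5·2835 = 12479
  T = 254 + (-616) − 3·12479 = -37799
ΔF = 12479 − 9898 = 2581; ΔT = -37799 − (-29932) = -7867
Score = 1·2581 + (-1)·(-7867) = 10448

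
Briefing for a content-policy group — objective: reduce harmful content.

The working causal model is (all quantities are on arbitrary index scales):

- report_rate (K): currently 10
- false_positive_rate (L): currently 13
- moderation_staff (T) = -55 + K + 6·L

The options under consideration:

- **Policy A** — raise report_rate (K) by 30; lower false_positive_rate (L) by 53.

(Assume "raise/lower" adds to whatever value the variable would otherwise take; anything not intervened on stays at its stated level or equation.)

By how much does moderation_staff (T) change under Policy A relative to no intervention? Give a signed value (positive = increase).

Baseline:
  K = 10
  L = 13
  T = -55 + 10 + 6·13 = 33
Policy A (K + 30, L − 53):
  K = 10 + 30 = 40
  L = 13 − 53 = -40
  T = -55 + 40 + 6·(-40) = -255
Change in T: -255 − 33 = -288

-288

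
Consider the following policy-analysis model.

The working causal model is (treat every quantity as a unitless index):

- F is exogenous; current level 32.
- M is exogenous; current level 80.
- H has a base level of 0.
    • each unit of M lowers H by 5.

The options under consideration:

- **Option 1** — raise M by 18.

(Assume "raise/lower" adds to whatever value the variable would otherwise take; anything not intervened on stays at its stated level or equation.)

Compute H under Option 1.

-490

Option 1 (M + 18):
  M = 80 + 18 = 98
  H = 0 − 5·98 = -490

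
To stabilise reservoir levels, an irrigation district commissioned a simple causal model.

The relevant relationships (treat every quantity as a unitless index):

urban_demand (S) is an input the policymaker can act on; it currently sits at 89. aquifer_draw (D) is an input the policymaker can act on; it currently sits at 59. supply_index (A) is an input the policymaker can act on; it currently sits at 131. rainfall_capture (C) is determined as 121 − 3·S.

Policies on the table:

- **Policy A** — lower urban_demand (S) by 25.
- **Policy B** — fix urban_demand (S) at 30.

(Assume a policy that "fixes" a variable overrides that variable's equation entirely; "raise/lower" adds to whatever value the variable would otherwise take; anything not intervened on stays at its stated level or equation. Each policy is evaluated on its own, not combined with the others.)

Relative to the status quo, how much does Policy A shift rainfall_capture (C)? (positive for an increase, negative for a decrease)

Baseline:
  S = 89
  C = 121 − 3·89 = -146
Policy A (S − 25):
  S = 89 − 25 = 64
  C = 121 − 3·64 = -71
Change in C: -71 − (-146) = 75

75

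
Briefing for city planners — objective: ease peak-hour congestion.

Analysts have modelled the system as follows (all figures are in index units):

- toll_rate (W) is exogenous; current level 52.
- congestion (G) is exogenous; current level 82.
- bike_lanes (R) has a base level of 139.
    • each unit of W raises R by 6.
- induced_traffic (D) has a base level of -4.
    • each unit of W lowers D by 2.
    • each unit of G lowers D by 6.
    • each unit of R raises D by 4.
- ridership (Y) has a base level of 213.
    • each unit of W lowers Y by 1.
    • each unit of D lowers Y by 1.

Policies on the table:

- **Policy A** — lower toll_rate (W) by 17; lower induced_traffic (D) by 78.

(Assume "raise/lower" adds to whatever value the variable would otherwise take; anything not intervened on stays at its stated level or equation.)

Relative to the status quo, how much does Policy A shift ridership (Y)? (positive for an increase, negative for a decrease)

Baseline:
  W = 52
  G = 82
  R = 139 + 6·52 = 451
  D = -4 − 2·52 − 6·82 + 4·451 = 1204
  Y = 213 − 52 − 1204 = -1043
Policy A (W − 17, D − 78):
  W = 52 − 17 = 35
  G = 82
  R = 139 + 6·35 = 349
  D = -4 − 2·35 − 6·82 + 4·349 (−78 from intervention) = 752
  Y = 213 − 35 − 752 = -574
Change in Y: -574 − (-1043) = 469

469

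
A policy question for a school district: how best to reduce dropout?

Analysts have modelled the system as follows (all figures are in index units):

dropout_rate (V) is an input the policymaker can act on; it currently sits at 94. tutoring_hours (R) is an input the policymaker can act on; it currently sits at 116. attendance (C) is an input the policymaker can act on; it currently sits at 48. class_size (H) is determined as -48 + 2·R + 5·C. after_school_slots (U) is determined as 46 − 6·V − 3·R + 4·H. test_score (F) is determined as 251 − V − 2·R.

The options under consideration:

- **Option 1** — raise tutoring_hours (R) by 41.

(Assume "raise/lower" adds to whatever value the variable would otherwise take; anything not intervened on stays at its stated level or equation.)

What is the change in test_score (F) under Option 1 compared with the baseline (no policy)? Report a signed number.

Baseline:
  V = 94
  R = 116
  F = 251 − 94 − 2·116 = -75
Option 1 (R + 41):
  V = 94
  R = 116 + 41 = 157
  F = 251 − 94 − 2·157 = -157
Change in F: -157 − (-75) = -82

-82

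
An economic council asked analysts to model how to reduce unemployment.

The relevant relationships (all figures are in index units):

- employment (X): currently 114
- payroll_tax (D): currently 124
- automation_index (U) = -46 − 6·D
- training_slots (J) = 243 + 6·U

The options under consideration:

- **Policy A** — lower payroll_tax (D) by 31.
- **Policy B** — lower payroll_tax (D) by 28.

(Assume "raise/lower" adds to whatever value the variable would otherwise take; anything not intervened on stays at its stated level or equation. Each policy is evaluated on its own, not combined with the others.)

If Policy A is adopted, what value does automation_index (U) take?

Policy A (D − 31):
  D = 124 − 31 = 93
  U = -46 − 6·93 = -604

-604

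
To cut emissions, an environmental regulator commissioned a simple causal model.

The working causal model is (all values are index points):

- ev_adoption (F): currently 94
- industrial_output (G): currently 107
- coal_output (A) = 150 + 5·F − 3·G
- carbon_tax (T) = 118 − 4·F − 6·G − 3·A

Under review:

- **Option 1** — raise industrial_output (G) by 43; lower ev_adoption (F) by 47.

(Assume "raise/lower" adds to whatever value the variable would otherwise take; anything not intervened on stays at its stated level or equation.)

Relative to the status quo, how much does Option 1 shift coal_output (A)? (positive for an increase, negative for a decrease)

-364

Baseline:
  F = 94
  G = 107
  A = 150 + 5·94 − 3·107 = 299
Option 1 (G + 43, F − 47):
  F = 94 − 47 = 47
  G = 107 + 43 = 150
  A = 150 + 5·47 − 3·150 = -65
Change in A: -65 − 299 = -364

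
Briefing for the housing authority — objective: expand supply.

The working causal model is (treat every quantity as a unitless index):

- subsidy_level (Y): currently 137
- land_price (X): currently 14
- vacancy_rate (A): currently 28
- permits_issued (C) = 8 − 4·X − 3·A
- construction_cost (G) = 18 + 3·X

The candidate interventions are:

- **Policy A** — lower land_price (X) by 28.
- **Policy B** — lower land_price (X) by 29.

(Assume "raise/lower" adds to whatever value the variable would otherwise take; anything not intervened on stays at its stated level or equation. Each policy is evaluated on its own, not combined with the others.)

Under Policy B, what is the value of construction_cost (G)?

Policy B (X − 29):
  X = 14 − 29 = -15
  G = 18 + 3·(-15) = -27

-27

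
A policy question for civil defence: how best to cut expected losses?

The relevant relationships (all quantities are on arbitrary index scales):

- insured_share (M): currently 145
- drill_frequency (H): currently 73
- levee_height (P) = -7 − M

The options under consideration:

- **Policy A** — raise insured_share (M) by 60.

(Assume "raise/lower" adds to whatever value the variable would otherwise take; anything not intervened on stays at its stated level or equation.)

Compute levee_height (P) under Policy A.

-212

Policy A (M + 60):
  M = 145 + 60 = 205
  P = -7 − 205 = -212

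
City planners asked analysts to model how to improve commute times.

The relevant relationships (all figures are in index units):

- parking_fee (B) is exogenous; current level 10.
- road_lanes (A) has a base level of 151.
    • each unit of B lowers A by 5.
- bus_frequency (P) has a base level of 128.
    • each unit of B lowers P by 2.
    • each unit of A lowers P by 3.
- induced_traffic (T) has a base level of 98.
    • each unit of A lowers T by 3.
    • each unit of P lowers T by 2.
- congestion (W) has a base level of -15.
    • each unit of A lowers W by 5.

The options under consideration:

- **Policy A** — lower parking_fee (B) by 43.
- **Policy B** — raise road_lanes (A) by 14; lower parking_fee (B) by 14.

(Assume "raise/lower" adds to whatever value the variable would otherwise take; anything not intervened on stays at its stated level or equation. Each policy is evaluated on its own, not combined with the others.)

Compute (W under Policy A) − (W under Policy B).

-655

Policy A (B − 43):
  B = 10 − 43 = -33
  A = 151 − 5·(-33) = 316
  W = -15 − 5·316 = -1595
Policy B (A + 14, B − 14):
  B = 10 − 14 = -4
  A = 151 − 5·(-4) (+14 from intervention) = 185
  W = -15 − 5·185 = -940
W: -1595 − (-940) = -655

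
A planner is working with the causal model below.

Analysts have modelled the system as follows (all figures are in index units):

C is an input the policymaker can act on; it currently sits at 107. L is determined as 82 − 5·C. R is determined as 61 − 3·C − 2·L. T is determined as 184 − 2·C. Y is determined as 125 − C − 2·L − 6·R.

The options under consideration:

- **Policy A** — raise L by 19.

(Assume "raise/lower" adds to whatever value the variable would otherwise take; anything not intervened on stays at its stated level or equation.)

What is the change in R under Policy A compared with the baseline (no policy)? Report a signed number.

Baseline:
  C = 107
  L = 82 − 5·107 = -453
  R = 61 − 3·107 − 2·(-453) = 646
Policy A (L + 19):
  C = 107
  L = 82 − 5·107 (+19 from intervention) = -434
  R = 61 − 3·107 − 2·(-434) = 608
Change in R: 608 − 646 = -38

-38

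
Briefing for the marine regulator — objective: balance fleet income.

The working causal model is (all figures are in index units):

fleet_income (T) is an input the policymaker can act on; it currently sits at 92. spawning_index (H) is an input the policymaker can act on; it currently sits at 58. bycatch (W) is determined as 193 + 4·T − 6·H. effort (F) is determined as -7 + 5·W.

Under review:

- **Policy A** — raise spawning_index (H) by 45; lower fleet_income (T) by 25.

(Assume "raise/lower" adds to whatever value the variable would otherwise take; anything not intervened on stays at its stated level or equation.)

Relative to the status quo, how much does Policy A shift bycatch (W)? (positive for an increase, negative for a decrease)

-370

Baseline:
  T = 92
  H = 58
  W = 193 + 4·92 − 6·58 = 213
Policy A (H + 45, T − 25):
  T = 92 − 25 = 67
  H = 58 + 45 = 103
  W = 193 + 4·67 − 6·103 = -157
Change in W: -157 − 213 = -370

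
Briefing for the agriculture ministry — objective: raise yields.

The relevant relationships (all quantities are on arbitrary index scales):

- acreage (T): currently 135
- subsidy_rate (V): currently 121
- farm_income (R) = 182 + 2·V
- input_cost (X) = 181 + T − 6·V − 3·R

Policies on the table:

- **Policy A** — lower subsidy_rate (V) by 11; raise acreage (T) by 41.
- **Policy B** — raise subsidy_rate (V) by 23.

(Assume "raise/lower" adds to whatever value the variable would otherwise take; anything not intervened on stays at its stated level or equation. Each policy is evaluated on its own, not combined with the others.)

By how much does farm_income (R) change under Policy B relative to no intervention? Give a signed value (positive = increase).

46

Baseline:
  V = 121
  R = 182 + 2·121 = 424
Policy B (V + 23):
  V = 121 + 23 = 144
  R = 182 + 2·144 = 470
Change in R: 470 − 424 = 46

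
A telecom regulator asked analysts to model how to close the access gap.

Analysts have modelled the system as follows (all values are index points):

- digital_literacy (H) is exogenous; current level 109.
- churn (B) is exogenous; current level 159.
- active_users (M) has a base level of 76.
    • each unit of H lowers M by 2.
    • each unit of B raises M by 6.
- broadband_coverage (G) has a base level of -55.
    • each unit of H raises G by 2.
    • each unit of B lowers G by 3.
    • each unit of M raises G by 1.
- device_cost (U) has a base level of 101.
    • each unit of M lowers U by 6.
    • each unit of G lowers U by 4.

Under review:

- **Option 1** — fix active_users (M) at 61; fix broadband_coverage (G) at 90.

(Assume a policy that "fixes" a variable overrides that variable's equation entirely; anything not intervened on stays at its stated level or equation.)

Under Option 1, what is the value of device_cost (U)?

-625

Option 1 (M := 61, G := 90):
  H = 109
  B = 159
  M = 61
  G = 90
  U = 101 − 6·61 − 4·90 = -625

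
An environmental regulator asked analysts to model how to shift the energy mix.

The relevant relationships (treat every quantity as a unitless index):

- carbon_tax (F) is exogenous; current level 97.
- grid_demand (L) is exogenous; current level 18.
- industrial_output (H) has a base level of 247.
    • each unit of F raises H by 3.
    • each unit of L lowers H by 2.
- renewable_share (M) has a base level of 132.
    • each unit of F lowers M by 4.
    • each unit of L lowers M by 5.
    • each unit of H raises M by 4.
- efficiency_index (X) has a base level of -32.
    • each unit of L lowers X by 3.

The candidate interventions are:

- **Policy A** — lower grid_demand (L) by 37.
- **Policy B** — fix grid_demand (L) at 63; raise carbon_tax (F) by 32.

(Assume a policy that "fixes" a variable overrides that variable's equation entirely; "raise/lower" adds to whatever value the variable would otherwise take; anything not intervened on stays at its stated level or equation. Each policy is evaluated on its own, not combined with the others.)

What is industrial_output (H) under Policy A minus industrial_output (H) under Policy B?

Policy A (L − 37):
  F = 97
  L = 18 − 37 = -19
  H = 247 + 3·97 − 2·(-19) = 576
Policy B (L := 63, F + 32):
  F = 97 + 32 = 129
  L = 63
  H = 247 + 3·129 − 2·63 = 508
H: 576 − 508 = 68

68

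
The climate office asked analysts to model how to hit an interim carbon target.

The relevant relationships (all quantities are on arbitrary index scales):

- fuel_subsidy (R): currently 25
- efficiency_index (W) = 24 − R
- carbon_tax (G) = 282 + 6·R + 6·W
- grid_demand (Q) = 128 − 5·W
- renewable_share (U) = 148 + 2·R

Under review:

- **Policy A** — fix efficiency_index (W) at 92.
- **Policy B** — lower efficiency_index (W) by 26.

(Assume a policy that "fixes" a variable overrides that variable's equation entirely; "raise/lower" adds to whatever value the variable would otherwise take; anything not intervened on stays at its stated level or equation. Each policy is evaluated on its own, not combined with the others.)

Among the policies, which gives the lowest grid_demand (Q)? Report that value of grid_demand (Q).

Policy A (W := 92):
  R = 25
  W = 92
  Q = 128 − 5·92 = -332
Policy B (W − 26):
  R = 25
  W = 24 − 25 (−26 from intervention) = -27
  Q = 128 − 5·(-27) = 263
Comparing — Policy A: Q=-332, Policy B: Q=263. Lowest is -332 (Policy A).

-332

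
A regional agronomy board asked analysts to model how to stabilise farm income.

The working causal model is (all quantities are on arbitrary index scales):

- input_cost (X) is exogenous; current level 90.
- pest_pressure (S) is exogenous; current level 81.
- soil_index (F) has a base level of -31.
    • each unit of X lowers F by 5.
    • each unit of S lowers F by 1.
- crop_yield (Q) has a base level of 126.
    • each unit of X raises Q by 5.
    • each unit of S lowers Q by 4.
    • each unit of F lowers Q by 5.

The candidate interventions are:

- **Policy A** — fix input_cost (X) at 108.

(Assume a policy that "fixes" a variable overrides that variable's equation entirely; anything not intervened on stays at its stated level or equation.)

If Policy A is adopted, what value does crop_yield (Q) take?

Policy A (X := 108):
  X = 108
  S = 81
  F = -31 − 5·108 − 81 = -652
  Q = 126 + 5·108 − 4·81 − 5·(-652) = 3602

3602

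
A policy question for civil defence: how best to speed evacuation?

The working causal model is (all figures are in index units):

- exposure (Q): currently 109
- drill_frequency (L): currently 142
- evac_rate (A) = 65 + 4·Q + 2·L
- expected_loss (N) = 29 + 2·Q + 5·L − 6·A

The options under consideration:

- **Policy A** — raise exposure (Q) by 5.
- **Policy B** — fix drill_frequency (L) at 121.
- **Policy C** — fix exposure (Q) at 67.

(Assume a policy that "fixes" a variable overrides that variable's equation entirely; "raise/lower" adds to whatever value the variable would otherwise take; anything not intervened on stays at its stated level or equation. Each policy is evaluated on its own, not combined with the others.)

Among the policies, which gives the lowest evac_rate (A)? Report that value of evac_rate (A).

Policy A (Q + 5):
  Q = 109 + 5 = 114
  L = 142
  A = 65 + 4·114 + 2·142 = 805
Policy B (L := 121):
  Q = 109
  L = 121
  A = 65 + 4·109 + 2·121 = 743
Policy C (Q := 67):
  Q = 67
  L = 142
  A = 65 + 4·67 + 2·142 = 617
Comparing — Policy A: A=805, Policy B: A=743, Policy C: A=617. Lowest is 617 (Policy C).

617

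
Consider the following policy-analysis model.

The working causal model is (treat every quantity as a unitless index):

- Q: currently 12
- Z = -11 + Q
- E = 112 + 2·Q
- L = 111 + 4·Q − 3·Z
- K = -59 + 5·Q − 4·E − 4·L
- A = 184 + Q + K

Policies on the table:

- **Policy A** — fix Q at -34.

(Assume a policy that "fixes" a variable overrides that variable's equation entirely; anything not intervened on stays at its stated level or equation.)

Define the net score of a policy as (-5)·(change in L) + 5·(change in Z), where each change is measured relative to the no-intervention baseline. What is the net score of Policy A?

0

Baseline:
  Q = 12
  Z = -11 + 12 = 1
  L = 111 + 4·12 − 3·1 = 156
Policy A (Q := -34):
  Q = -34
  Z = -11 + (-34) = -45
  L = 111 + 4·(-34) − 3·(-45) = 110
ΔL = 110 − 156 = -46; ΔZ = -45 − 1 = -46
Score = (-5)·(-46) + 5·(-46) = 0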